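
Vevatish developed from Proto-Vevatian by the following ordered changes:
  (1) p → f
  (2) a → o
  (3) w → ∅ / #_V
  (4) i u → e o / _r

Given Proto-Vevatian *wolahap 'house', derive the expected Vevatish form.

Vevatish: *wolahap > wolahaf > wolohof > olohof  (by unconditioned shift, vowel merger, glide loss)

olohof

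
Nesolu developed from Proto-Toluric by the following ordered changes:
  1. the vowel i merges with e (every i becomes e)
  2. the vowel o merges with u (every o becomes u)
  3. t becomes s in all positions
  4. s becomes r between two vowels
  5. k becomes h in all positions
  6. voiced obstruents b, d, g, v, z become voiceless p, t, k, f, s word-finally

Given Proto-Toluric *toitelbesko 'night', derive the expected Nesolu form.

suerelbeshu

Nesolu: start from *toitelbesko.
  rule 1 (vowel merger): toitelbesko → toetelbesko
  rule 2 (vowel merger): toetelbesko → tuetelbesku
  rule 3 (unconditioned shift): tuetelbesku → sueselbesku
  rule 4 (rhotacism): sueselbesku → suerelbesku
  rule 5 (unconditioned shift): suerelbesku → suerelbeshu
  rule 6: no change — suerelbeshu
  ⇒ Nesolu suerelbeshu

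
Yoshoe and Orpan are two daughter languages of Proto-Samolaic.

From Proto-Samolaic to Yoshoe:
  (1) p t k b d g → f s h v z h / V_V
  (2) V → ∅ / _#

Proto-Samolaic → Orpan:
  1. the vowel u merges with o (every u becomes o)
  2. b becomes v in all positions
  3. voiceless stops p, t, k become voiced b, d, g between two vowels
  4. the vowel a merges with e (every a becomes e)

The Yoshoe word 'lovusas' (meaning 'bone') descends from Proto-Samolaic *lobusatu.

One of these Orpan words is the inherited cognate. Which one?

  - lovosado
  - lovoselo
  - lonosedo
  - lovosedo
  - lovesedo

Orpan: start from *lobusatu.
  rule 1 (vowel merger): lobusatu → lobosato
  rule 2 (unconditioned shift): lobosato → lovosato
  rule 3 (intervocalic voicing): lovosato → lovosado
  rule 4 (vowel merger): lovosado → lovosedo
  ⇒ Orpan lovosedo

lovosedo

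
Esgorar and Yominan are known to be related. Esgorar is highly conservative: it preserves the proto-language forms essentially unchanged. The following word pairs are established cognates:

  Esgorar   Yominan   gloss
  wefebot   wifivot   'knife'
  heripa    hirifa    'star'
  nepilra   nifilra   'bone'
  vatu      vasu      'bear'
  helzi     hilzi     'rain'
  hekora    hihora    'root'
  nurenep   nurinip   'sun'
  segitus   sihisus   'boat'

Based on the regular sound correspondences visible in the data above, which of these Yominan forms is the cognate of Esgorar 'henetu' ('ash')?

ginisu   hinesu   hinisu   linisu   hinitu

hinisu

nurenep ~ nurinip — Esgorar e corresponds to Yominan i after a consonant, before a nasal.
helzi ~ hilzi, hekora ~ hihora — Esgorar e corresponds to Yominan i after a consonant, before a consonant other than r, m, n, p, b, f, v.
vatu ~ vasu, segitus ~ sihisus — Esgorar t corresponds to Yominan s between vowels (before a back vowel).
Applying these to Esgorar 'henetu':
  henetu → hinetu   (e→i after a consonant, before a nasal)
  hinetu → hinitu   (e→i after a consonant, before a consonant other than r, m, n, p, b, f, v)
  hinitu → hinisu   (t→s between vowels (before a back vowel))
So the Yominan cognate is 'hinisu'.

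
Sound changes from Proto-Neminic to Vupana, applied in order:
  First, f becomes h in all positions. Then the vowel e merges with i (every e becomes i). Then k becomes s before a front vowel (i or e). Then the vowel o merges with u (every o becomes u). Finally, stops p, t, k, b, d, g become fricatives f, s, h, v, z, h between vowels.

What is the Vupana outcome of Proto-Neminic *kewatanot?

Vupana: *kewatanot
  kewatanot (rule 1 does not apply)
  kewatanot → kiwatanot   [vowel merger]
  kiwatanot → siwatanot   [palatalisation]
  siwatanot → siwatanut   [vowel merger]
  siwatanut → siwasanut   [intervocalic lenition]
  giving Vupana siwasanut.

siwasanut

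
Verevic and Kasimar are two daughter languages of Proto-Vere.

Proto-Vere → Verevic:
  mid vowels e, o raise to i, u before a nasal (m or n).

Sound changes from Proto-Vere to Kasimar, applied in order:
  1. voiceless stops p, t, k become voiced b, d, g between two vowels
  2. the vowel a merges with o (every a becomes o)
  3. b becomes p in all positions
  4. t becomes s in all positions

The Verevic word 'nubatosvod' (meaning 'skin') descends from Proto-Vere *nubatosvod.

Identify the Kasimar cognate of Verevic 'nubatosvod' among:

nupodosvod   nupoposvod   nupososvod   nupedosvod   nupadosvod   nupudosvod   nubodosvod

nupodosvod

Kasimar: *nubatosvod > nubadosvod > nubodosvod > nupodosvod  (by intervocalic voicing, vowel merger, unconditioned shift)
Among the options, 'nupodosvod' alone shows every Kasimar change applied in order.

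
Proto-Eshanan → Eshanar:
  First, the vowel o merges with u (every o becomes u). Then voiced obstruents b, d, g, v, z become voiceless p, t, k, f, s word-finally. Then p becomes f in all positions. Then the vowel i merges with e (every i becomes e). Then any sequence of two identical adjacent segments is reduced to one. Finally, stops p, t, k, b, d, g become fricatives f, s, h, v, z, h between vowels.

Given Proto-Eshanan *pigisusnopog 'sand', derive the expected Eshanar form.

Eshanar: start from *pigisusnopog.
  rule 1 (vowel merger): pigisusnopog → pigisusnupug
  rule 2 (final devoicing): pigisusnupug → pigisusnupuk
  rule 3 (unconditioned shift): pigisusnupuk → figisusnufuk
  rule 4 (vowel merger): figisusnufuk → fegesusnufuk
  rule 5: no change — fegesusnufuk
  rule 6 (intervocalic lenition): fegesusnufuk → fehesusnufuk
  ⇒ Eshanar fehesusnufuk

fehesusnufuk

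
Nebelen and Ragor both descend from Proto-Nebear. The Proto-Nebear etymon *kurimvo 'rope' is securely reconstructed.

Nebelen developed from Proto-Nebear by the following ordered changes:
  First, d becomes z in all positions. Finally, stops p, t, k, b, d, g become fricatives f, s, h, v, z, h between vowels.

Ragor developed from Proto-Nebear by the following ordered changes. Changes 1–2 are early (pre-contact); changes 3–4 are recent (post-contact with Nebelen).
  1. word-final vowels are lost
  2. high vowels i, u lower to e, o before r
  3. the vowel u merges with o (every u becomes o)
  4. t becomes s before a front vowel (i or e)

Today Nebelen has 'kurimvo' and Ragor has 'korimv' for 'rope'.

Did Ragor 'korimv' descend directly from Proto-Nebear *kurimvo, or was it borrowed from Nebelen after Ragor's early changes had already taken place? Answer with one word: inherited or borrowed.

If inherited, *kurimvo would pass through all of Ragor's changes:
Ragor: *kurimvo
  kurimvo → kurimv   [apocope]
  kurimv → korimv   [pre-rhotic lowering]
  korimv (rule 3 does not apply)
  korimv (rule 4 does not apply)
  giving Ragor korimv.
If borrowed from Nebelen 'kurimvo' after the early changes, it would undergo only the recent ones:
  rule 3 (vowel merger): kurimvo → korimvo
  rule 4 (palatalisation): no change (korimvo)
  ⇒ as a loan: korimvo
Ragor 'korimv' matches the inherited outcome exactly, so it is an inherited cognate, not a loan.

inherited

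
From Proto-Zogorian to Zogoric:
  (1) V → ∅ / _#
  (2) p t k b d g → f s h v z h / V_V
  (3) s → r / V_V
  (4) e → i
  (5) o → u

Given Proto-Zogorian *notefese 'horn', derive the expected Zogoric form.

Zogoric: start from *notefese.
  rule 1 (apocope): notefese → notefes
  rule 2 (intervocalic lenition): notefes → nosefes
  rule 3 (rhotacism): nosefes → norefes
  rule 4 (vowel merger): norefes → norifis
  rule 5 (vowel merger): norifis → nurifis
  ⇒ Zogoric nurifis

nurifis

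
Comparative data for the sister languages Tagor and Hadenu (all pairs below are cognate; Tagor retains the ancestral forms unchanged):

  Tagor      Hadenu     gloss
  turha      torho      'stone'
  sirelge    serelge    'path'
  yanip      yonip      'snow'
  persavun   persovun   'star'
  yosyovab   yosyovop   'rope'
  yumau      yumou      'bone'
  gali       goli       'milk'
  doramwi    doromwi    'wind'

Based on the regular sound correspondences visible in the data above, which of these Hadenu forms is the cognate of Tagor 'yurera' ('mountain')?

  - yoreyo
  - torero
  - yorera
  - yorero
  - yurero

yorero

turha ~ torho — Tagor u corresponds to Hadenu o after a consonant, before r.
turha ~ torho — Tagor a corresponds to Hadenu o word-finally.
Applying these to Tagor 'yurera':
  yurera → yorera   (u→o after a consonant, before r)
  yorera → yorero   (a→o word-finally)
So the Hadenu cognate is 'yorero'.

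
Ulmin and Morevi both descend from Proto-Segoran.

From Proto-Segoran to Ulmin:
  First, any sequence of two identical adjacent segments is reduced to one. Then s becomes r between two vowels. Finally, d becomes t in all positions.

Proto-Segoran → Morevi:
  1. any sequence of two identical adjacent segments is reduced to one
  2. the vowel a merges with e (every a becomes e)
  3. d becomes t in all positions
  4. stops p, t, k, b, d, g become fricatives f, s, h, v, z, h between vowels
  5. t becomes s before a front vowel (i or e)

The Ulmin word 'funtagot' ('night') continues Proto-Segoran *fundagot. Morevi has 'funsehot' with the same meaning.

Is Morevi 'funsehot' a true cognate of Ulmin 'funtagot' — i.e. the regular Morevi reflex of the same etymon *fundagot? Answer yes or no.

yes

Derive the expected Morevi reflex of *fundagot:
Morevi: start from *fundagot.
  rule 1: no change — fundagot
  rule 2 (vowel merger): fundagot → fundegot
  rule 3 (unconditioned shift): fundegot → funtegot
  rule 4 (intervocalic lenition): funtegot → funtehot
  rule 5 (palatalisation): funtehot → funsehot
  ⇒ Morevi funsehot
Morevi 'funsehot' matches the regular reflex exactly, so the pair is cognate.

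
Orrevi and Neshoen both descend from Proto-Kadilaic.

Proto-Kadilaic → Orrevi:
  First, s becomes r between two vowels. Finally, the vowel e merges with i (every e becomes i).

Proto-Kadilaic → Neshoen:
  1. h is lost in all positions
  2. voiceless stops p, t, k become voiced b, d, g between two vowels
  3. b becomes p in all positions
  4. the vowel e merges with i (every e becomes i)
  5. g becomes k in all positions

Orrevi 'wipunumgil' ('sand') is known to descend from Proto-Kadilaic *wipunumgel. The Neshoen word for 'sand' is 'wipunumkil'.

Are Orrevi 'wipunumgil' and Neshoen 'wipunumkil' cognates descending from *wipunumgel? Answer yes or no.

Derive the expected Neshoen reflex of *wipunumgel:
Neshoen: start from *wipunumgel.
  rule 1: no change — wipunumgel
  rule 2 (intervocalic voicing): wipunumgel → wibunumgel
  rule 3 (unconditioned shift): wibunumgel → wipunumgel
  rule 4 (vowel merger): wipunumgel → wipunumgil
  rule 5 (unconditioned shift): wipunumgil → wipunumkil
  ⇒ Neshoen wipunumkil
Neshoen 'wipunumkil' matches the regular reflex exactly, so the pair is cognate.

yes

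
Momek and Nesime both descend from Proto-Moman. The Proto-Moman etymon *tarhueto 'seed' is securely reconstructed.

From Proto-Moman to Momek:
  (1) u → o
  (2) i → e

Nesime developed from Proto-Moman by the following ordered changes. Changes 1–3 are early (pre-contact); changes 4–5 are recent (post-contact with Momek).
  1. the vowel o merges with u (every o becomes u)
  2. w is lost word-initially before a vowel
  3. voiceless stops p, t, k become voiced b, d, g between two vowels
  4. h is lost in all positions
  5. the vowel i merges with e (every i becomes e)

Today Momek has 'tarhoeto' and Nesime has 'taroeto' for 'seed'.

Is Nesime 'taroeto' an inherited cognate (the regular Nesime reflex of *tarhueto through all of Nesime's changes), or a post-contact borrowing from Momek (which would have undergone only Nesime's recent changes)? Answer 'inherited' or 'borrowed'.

borrowed

If inherited, *tarhueto would pass through all of Nesime's changes:
Nesime: start from *tarhueto.
  rule 1 (vowel merger): tarhueto → tarhuetu
  rule 2: no change — tarhuetu
  rule 3 (intervocalic voicing): tarhuetu → tarhuedu
  rule 4 (h-loss): tarhuedu → taruedu
  rule 5: no change — taruedu
  ⇒ Nesime taruedu
If borrowed from Momek 'tarhoeto' after the early changes, it would undergo only the recent ones:
  rule 4 (h-loss): tarhoeto → taroeto
  rule 5 (vowel merger): no change (taroeto)
  ⇒ as a loan: taroeto
Nesime 'taroeto' matches the loan outcome 'taroeto', not the inherited 'taruedu' — it skipped the early Nesime changes, so it was borrowed from Momek.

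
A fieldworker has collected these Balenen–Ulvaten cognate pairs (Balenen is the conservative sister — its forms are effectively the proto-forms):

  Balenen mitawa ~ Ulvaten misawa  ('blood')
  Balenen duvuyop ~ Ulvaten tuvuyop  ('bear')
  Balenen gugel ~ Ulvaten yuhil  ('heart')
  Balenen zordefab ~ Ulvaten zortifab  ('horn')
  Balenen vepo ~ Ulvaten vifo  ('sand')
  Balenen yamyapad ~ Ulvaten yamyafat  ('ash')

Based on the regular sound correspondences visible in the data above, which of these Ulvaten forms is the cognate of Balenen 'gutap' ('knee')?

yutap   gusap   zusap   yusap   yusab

gugel ~ yuhil — Balenen g corresponds to Ulvaten y word-initially before a back vowel.
mitawa ~ misawa — Balenen t corresponds to Ulvaten s between vowels (before a back vowel).
Applying these to Balenen 'gutap':
  gutap → yutap   (g→y word-initially before a back vowel)
  yutap → yusap   (t→s between vowels (before a back vowel))
So the Ulvaten cognate is 'yusap'.

yusap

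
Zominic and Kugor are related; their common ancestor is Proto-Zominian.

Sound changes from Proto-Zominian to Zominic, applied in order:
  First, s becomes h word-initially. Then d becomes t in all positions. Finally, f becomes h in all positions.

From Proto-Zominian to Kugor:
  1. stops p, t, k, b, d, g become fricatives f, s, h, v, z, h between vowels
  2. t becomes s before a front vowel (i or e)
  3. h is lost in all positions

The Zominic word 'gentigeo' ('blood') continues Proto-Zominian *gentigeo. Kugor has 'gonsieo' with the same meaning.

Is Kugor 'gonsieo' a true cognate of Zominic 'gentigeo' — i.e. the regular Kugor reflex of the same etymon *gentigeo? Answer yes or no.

no

Derive the expected Kugor reflex of *gentigeo:
Kugor: *gentigeo
  gentigeo → gentiheo   [intervocalic lenition]
  gentiheo → gensiheo   [palatalisation]
  gensiheo → gensieo   [h-loss]
  giving Kugor gensieo.
The regular Kugor reflex would be 'gensieo', but the attested form is 'gonsieo'. The correspondence is irregular, so they are not cognates (the Kugor form has a different source).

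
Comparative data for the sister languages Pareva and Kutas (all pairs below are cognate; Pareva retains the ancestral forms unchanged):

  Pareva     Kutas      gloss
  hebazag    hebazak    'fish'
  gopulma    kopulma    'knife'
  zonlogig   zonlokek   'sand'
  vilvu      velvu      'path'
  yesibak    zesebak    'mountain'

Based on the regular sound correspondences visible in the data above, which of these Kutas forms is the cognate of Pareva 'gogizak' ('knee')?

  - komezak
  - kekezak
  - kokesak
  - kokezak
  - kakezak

kokezak

gopulma ~ kopulma — Pareva g corresponds to Kutas k word-initially before a back vowel.
zonlogig ~ zonlokek — Pareva g corresponds to Kutas k between vowels (before a front vowel).
zonlogig ~ zonlokek, vilvu ~ velvu — Pareva i corresponds to Kutas e after a consonant, before a consonant other than r, m, n, p, b, f, v.
Applying these to Pareva 'gogizak':
  gogizak → kogizak   (g→k word-initially before a back vowel)
  kogizak → kokizak   (g→k between vowels (before a front vowel))
  kokizak → kokezak   (i→e after a consonant, before a consonant other than r, m, n, p, b, f, v)
So the Kutas cognate is 'kokezak'.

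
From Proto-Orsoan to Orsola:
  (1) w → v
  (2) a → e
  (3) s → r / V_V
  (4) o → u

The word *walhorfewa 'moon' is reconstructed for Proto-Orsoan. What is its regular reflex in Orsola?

Orsola: *walhorfewa > valhorfeva > velhorfeve > velhurfeve  (by unconditioned shift, vowel merger, vowel merger)

velhurfeve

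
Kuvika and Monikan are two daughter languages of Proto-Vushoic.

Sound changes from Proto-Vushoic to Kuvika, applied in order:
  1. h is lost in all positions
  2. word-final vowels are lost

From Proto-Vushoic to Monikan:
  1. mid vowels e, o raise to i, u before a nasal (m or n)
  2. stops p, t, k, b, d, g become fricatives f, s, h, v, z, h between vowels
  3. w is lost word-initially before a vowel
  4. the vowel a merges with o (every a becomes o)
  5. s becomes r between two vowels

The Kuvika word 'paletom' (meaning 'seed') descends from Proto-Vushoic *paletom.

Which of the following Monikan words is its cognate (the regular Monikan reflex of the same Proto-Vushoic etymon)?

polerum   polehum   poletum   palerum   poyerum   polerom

polerum

Monikan: start from *paletom.
  rule 1 (pre-nasal raising): paletom → paletum
  rule 2 (intervocalic lenition): paletum → palesum
  rule 3: no change — palesum
  rule 4 (vowel merger): palesum → polesum
  rule 5 (rhotacism): polesum → polerum
  ⇒ Monikan polerum
The other candidates each miss or misapply at least one Monikan change.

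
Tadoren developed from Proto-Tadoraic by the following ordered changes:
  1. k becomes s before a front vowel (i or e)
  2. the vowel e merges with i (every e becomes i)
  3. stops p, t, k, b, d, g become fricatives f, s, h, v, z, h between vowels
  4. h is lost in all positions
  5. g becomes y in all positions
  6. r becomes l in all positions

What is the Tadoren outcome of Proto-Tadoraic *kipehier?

sifiiil

Tadoren: *kipehier
  kipehier → sipehier   [palatalisation]
  sipehier → sipihiir   [vowel merger]
  sipihiir → sifihiir   [intervocalic lenition]
  sifihiir → sifiiir   [h-loss]
  sifiiir (rule 5 does not apply)
  sifiiir → sifiiil   [unconditioned shift]
  giving Tadoren sifiiil.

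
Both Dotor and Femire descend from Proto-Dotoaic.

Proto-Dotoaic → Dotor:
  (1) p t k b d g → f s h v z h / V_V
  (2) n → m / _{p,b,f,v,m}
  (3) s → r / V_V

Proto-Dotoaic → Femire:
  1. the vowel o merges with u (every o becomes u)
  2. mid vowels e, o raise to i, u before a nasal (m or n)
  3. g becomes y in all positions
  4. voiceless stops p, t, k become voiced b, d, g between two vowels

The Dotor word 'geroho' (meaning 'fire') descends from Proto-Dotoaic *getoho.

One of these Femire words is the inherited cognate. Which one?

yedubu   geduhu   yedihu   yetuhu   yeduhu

Femire: start from *getoho.
  rule 1 (vowel merger): getoho → getuhu
  rule 2: no change — getuhu
  rule 3 (unconditioned shift): getuhu → yetuhu
  rule 4 (intervocalic voicing): yetuhu → yeduhu
  ⇒ Femire yeduhu
Among the options, 'yeduhu' alone shows every Femire change applied in order.

yeduhu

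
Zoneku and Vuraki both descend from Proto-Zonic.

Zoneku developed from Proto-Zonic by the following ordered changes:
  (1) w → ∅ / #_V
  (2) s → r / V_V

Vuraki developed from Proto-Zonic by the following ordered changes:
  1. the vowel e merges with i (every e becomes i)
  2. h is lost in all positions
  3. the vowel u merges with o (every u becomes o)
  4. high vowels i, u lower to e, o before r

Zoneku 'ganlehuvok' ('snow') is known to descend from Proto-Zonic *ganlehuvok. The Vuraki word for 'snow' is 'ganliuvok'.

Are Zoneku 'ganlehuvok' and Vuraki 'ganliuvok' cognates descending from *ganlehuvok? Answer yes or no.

Derive the expected Vuraki reflex of *ganlehuvok:
Vuraki: *ganlehuvok
  ganlehuvok → ganlihuvok   [vowel merger]
  ganlihuvok → ganliuvok   [h-loss]
  ganliuvok → ganliovok   [vowel merger]
  ganliovok (rule 4 does not apply)
  giving Vuraki ganliovok.
The regular Vuraki reflex would be 'ganliovok', but the attested form is 'ganliuvok'. The correspondence is irregular, so they are not cognates (the Vuraki form has a different source).

no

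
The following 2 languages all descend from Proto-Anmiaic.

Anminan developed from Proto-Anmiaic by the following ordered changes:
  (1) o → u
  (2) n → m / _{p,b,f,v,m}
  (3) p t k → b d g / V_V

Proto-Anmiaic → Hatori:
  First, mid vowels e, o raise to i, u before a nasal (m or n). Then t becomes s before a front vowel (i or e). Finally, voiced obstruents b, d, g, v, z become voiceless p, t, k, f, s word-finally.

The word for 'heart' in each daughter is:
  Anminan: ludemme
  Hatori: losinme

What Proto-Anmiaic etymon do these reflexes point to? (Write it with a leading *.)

Position 3: Anminan has d, Hatori has s. Taking the neighbouring segments as reconstructed: Anminan d could go back to *t or *d; Hatori s could go back to *t or *s — the one source consistent with every daughter is *t.
Position 5: Anminan has m, Hatori has n. Hatori preserves n here (none of its changes turn any other segment into n), so the proto-segment is *n.
Verify the candidate proto-form against each daughter:
Anminan: *lotenme
  lotenme → lutenme   [vowel merger]
  lutenme → lutemme   [nasal place assimilation]
  lutemme → ludemme   [intervocalic voicing]
  giving Anminan ludemme.
Hatori: *lotenme
  lotenme → lotinme   [pre-nasal raising]
  lotinme → losinme   [palatalisation]
  losinme (rule 3 does not apply)
  giving Hatori losinme.
No other proto-form is consistent with every reflex, so the reconstruction is *lotenme.

*lotenme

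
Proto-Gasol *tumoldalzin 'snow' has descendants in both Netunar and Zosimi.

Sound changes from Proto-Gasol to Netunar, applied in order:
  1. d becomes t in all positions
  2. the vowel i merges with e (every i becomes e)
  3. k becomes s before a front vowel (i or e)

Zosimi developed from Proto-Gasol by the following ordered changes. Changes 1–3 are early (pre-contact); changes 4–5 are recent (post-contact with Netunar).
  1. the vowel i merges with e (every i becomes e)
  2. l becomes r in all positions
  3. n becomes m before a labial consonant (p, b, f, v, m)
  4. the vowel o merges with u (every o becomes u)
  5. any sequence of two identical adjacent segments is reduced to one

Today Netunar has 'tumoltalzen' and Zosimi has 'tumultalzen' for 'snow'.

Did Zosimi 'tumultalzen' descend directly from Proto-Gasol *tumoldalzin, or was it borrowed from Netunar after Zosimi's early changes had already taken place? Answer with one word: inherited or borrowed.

If inherited, *tumoldalzin would pass through all of Zosimi's changes:
Zosimi: *tumoldalzin
  tumoldalzin → tumoldalzen   [vowel merger]
  tumoldalzen → tumordarzen   [unconditioned shift]
  tumordarzen (rule 3 does not apply)
  tumordarzen → tumurdarzen   [vowel merger]
  tumurdarzen (rule 5 does not apply)
  giving Zosimi tumurdarzen.
If borrowed from Netunar 'tumoltalzen' after the early changes, it would undergo only the recent ones:
  rule 4 (vowel merger): tumoltalzen → tumultalzen
  rule 5 (degemination): no change (tumultalzen)
  ⇒ as a loan: tumultalzen
Zosimi 'tumultalzen' matches the loan outcome 'tumultalzen', not the inherited 'tumurdarzen' — it skipped the early Zosimi changes, so it was borrowed from Netunar.

borrowed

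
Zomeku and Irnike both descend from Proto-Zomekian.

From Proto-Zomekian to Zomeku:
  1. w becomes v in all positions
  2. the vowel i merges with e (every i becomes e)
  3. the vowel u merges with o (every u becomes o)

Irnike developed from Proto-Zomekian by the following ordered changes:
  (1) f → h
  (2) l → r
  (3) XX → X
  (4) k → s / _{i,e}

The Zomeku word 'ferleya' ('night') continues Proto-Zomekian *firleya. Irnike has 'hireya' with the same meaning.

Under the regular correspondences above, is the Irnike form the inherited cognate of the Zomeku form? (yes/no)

yes

Derive the expected Irnike reflex of *firleya:
Irnike: *firleya > hirleya > hirreya > hireya  (by unconditioned shift, unconditioned shift, degemination)
Irnike 'hireya' matches the regular reflex exactly, so the pair is cognate.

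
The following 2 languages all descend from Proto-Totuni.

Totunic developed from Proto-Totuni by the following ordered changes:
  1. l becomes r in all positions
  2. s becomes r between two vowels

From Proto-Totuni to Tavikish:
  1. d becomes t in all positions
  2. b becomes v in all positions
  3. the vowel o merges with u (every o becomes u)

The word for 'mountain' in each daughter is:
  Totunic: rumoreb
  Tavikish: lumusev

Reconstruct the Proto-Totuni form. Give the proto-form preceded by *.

*lumoseb

Position 5: Totunic has r, Tavikish has s. Tavikish preserves s here (none of its changes turn any other segment into s), so the proto-segment is *s.
Position 1: Totunic has r, Tavikish has l. Tavikish preserves l here (none of its changes turn any other segment into l), so the proto-segment is *l.
Continuing position by position gives *lumoseb; check it forward:
Totunic: start from *lumoseb.
  rule 1 (unconditioned shift): lumoseb → rumoseb
  rule 2 (rhotacism): rumoseb → rumoreb
  ⇒ Totunic rumoreb
Tavikish: *lumoseb
  lumoseb (rule 1 does not apply)
  lumoseb → lumosev   [unconditioned shift]
  lumosev → lumusev   [vowel merger]
  giving Tavikish lumusev.
Only *lumoseb yields all of Totunic rumoreb, Tavikish lumusev.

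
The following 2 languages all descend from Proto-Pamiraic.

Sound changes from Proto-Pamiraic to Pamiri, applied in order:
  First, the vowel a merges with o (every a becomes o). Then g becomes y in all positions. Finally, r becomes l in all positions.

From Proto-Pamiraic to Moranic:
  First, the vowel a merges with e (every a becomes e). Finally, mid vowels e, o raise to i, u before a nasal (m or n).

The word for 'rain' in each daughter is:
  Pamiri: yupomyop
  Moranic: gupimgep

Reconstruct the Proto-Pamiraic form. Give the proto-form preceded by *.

*gupamgap

Position 1: Pamiri has y, Moranic has g. Moranic preserves g here (none of its changes turn any other segment into g), so the proto-segment is *g.
Position 6: Pamiri has y, Moranic has g. Moranic preserves g here (none of its changes turn any other segment into g), so the proto-segment is *g.
Position 4: Pamiri has o, Moranic has i. Taking the neighbouring segments as reconstructed: Pamiri o could go back to *a or *o; Moranic i could go back to *a or *e or *i — the one source consistent with every daughter is *a.
This points to *gupamgap. Verify forward in each daughter:
Pamiri: start from *gupamgap.
  rule 1 (vowel merger): gupamgap → gupomgop
  rule 2 (unconditioned shift): gupomgop → yupomyop
  rule 3: no change — yupomyop
  ⇒ Pamiri yupomyop
Moranic: *gupamgap
  gupamgap → gupemgep   [vowel merger]
  gupemgep → gupimgep   [pre-nasal raising]
  giving Moranic gupimgep.
*gupamgap is the unique common source.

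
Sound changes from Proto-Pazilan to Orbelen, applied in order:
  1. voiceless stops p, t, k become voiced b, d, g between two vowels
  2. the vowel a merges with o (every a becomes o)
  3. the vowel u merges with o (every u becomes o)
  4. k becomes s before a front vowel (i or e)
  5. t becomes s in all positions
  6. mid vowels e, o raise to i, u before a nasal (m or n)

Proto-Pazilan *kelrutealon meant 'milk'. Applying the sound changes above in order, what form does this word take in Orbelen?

Orbelen: start from *kelrutealon.
  rule 1 (intervocalic voicing): kelrutealon → kelrudealon
  rule 2 (vowel merger): kelrudealon → kelrudeolon
  rule 3 (vowel merger): kelrudeolon → kelrodeolon
  rule 4 (palatalisation): kelrodeolon → selrodeolon
  rule 5: no change — selrodeolon
  rule 6 (pre-nasal raising): selrodeolon → selrodeolun
  ⇒ Orbelen selrodeolun

selrodeolun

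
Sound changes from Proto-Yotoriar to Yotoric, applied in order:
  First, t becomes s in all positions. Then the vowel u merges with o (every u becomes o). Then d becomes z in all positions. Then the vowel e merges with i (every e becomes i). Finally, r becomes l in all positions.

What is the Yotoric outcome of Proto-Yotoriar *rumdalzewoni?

Yotoric: start from *rumdalzewoni.
  rule 1: no change — rumdalzewoni
  rule 2 (vowel merger): rumdalzewoni → romdalzewoni
  rule 3 (unconditioned shift): romdalzewoni → romzalzewoni
  rule 4 (vowel merger): romzalzewoni → romzalziwoni
  rule 5 (unconditioned shift): romzalziwoni → lomzalziwoni
  ⇒ Yotoric lomzalziwoni

lomzalziwoni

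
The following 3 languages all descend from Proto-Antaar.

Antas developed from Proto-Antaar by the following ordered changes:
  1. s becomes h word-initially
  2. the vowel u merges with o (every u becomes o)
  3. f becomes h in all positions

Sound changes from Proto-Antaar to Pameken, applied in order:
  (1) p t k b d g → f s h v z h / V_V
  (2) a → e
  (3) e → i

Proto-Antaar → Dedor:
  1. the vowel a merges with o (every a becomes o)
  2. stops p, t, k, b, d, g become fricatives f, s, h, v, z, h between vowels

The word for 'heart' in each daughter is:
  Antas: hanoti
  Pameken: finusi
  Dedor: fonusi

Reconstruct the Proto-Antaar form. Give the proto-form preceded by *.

Position 1: Antas has h, Pameken has f, Dedor has f. Taking the neighbouring segments as reconstructed: Antas h could go back to *f or *s or *h; Pameken f can only go back to *f; Dedor f can only go back to *f — the one source consistent with every daughter is *f.
Position 4: Antas has o, Pameken has u, Dedor has u. Pameken preserves u here (none of its changes turn any other segment into u), so the proto-segment is *u.
Position 5: Antas has t, Pameken has s, Dedor has s. Antas preserves t here (none of its changes turn any other segment into t), so the proto-segment is *t.
This points to *fanuti. Verify forward in each daughter:
Antas: *fanuti > fanoti > hanoti  (by vowel merger, unconditioned shift)
Pameken: *fanuti
  fanuti → fanusi   [intervocalic lenition]
  fanusi → fenusi   [vowel merger]
  fenusi → finusi   [vowel merger]
  giving Pameken finusi.
Dedor: start from *fanuti.
  rule 1 (vowel merger): fanuti → fonuti
  rule 2 (intervocalic lenition): fonuti → fonusi
  ⇒ Dedor fonusi
*fanuti is the unique common source.

*fanuti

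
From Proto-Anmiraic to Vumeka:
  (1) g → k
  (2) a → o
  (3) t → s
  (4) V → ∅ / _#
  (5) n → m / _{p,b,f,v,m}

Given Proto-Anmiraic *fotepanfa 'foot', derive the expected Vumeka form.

fosepomf

Vumeka: *fotepanfa > foteponfo > foseponfo > foseponf > fosepomf  (by vowel merger, unconditioned shift, apocope, nasal place assimilation)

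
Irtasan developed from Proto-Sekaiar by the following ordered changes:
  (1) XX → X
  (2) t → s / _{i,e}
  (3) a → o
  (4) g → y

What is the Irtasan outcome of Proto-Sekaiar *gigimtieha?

Irtasan: start from *gigimtieha.
  rule 1: no change — gigimtieha
  rule 2 (palatalisation): gigimtieha → gigimsieha
  rule 3 (vowel merger): gigimsieha → gigimsieho
  rule 4 (unconditioned shift): gigimsieho → yiyimsieho
  ⇒ Irtasan yiyimsieho

yiyimsieho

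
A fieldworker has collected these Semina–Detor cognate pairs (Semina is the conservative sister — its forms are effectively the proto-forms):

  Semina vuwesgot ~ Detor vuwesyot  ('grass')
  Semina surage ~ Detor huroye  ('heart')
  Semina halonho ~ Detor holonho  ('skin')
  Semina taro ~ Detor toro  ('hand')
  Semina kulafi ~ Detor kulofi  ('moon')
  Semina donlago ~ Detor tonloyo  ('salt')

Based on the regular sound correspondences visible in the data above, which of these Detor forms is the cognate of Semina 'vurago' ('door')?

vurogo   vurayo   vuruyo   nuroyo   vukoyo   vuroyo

vuroyo

surage ~ huroye, halonho ~ holonho — Semina a corresponds to Detor o after a consonant, before a consonant other than r, m, n, p, b, f, v.
donlago ~ tonloyo — Semina g corresponds to Detor y between vowels (before a back vowel).
Applying these to Semina 'vurago':
  vurago → vurogo   (a→o after a consonant, before a consonant other than r, m, n, p, b, f, v)
  vurogo → vuroyo   (g→y between vowels (before a back vowel))
So the Detor cognate is 'vuroyo'.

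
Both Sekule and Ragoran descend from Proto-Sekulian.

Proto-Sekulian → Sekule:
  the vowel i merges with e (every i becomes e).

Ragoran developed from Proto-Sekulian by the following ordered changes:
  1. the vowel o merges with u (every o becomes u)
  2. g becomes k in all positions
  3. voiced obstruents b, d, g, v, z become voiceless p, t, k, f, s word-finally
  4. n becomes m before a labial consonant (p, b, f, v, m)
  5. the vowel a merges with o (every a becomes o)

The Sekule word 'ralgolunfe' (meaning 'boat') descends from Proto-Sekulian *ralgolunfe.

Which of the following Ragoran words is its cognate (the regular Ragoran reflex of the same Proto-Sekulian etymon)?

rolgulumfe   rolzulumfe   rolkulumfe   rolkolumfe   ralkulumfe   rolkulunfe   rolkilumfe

rolkulumfe

Ragoran: *ralgolunfe
  ralgolunfe → ralgulunfe   [vowel merger]
  ralgulunfe → ralkulunfe   [unconditioned shift]
  ralkulunfe (rule 3 does not apply)
  ralkulunfe → ralkulumfe   [nasal place assimilation]
  ralkulumfe → rolkulumfe   [vowel merger]
  giving Ragoran rolkulumfe.
Among the options, 'rolkulumfe' alone shows every Ragoran change applied in order.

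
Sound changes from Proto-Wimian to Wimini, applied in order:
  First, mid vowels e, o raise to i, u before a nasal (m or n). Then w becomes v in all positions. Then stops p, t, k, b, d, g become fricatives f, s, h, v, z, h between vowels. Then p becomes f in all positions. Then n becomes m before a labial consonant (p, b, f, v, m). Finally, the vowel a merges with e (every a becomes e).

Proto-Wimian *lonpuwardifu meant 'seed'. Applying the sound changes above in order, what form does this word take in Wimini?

lumfuverdifu

Wimini: start from *lonpuwardifu.
  rule 1 (pre-nasal raising): lonpuwardifu → lunpuwardifu
  rule 2 (unconditioned shift): lunpuwardifu → lunpuvardifu
  rule 3: no change — lunpuvardifu
  rule 4 (unconditioned shift): lunpuvardifu → lunfuvardifu
  rule 5 (nasal place assimilation): lunfuvardifu → lumfuvardifu
  rule 6 (vowel merger): lumfuvardifu → lumfuverdifu
  ⇒ Wimini lumfuverdifu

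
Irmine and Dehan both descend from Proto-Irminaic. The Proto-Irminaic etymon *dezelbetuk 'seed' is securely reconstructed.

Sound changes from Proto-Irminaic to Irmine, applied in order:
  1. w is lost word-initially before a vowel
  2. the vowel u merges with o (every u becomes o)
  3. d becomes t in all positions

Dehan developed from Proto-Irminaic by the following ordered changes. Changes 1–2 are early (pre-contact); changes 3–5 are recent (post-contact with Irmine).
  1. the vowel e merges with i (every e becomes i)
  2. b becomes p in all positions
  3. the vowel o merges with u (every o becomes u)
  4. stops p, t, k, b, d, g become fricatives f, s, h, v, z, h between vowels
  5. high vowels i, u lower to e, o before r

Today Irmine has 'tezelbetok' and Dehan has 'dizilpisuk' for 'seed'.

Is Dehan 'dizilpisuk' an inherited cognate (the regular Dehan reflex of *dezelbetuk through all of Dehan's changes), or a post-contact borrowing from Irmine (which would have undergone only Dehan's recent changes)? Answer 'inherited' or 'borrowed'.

inherited

If inherited, *dezelbetuk would pass through all of Dehan's changes:
Dehan: start from *dezelbetuk.
  rule 1 (vowel merger): dezelbetuk → dizilbituk
  rule 2 (unconditioned shift): dizilbituk → dizilpituk
  rule 3: no change — dizilpituk
  rule 4 (intervocalic lenition): dizilpituk → dizilpisuk
  rule 5: no change — dizilpisuk
  ⇒ Dehan dizilpisuk
If borrowed from Irmine 'tezelbetok' after the early changes, it would undergo only the recent ones:
  rule 3 (vowel merger): tezelbetok → tezelbetuk
  rule 4 (intervocalic lenition): tezelbetuk → tezelbesuk
  rule 5 (pre-rhotic lowering): no change (tezelbesuk)
  ⇒ as a loan: tezelbesuk
Dehan 'dizilpisuk' matches the inherited outcome exactly, so it is an inherited cognate, not a loan.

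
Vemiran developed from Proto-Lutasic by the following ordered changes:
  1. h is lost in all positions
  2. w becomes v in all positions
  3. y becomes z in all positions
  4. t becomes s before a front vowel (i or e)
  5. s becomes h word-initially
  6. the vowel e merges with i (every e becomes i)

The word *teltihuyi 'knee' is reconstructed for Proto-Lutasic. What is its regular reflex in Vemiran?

hilsiuzi

Vemiran: *teltihuyi > teltiuyi > teltiuzi > selsiuzi > helsiuzi > hilsiuzi  (by h-loss, unconditioned shift, palatalisation, debuccalisation, vowel merger)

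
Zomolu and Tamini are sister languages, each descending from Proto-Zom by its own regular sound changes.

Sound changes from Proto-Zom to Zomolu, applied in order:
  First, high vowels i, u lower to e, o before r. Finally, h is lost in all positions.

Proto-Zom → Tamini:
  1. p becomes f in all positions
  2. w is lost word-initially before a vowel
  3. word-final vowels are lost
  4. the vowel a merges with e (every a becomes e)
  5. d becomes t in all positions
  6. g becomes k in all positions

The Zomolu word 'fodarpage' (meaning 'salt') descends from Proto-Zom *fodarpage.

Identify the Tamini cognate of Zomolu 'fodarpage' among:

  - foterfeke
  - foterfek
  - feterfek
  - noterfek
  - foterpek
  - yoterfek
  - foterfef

foterfek

Tamini: start from *fodarpage.
  rule 1 (unconditioned shift): fodarpage → fodarfage
  rule 2: no change — fodarfage
  rule 3 (apocope): fodarfage → fodarfag
  rule 4 (vowel merger): fodarfag → foderfeg
  rule 5 (unconditioned shift): foderfeg → foterfeg
  rule 6 (unconditioned shift): foterfeg → foterfek
  ⇒ Tamini foterfek
Only 'foterfek' matches the regular Tamini development of *fodarpage.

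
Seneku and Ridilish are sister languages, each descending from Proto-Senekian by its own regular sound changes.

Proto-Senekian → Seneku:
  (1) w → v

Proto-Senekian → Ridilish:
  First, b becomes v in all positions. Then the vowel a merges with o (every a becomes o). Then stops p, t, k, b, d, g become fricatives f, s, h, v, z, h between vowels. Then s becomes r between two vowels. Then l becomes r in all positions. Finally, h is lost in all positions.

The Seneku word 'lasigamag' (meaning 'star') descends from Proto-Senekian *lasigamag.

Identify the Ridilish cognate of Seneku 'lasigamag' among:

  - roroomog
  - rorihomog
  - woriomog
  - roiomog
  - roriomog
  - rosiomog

Ridilish: start from *lasigamag.
  rule 1: no change — lasigamag
  rule 2 (vowel merger): lasigamag → losigomog
  rule 3 (intervocalic lenition): losigomog → losihomog
  rule 4 (rhotacism): losihomog → lorihomog
  rule 5 (unconditioned shift): lorihomog → rorihomog
  rule 6 (h-loss): rorihomog → roriomog
  ⇒ Ridilish roriomog
Among the options, 'roriomog' alone shows every Ridilish change applied in order.

roriomog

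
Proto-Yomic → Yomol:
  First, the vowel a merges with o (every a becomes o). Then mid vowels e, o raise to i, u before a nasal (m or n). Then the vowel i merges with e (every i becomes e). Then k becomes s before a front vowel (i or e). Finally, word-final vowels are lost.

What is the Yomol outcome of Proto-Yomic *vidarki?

vedors

Yomol: start from *vidarki.
  rule 1 (vowel merger): vidarki → vidorki
  rule 2: no change — vidorki
  rule 3 (vowel merger): vidorki → vedorke
  rule 4 (palatalisation): vedorke → vedorse
  rule 5 (apocope): vedorse → vedors
  ⇒ Yomol vedors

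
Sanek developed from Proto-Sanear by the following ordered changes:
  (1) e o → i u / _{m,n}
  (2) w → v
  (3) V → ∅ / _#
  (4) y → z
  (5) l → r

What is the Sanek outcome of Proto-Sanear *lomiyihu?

Sanek: *lomiyihu
  lomiyihu → lumiyihu   [pre-nasal raising]
  lumiyihu (rule 2 does not apply)
  lumiyihu → lumiyih   [apocope]
  lumiyih → lumizih   [unconditioned shift]
  lumizih → rumizih   [unconditioned shift]
  giving Sanek rumizih.

rumizih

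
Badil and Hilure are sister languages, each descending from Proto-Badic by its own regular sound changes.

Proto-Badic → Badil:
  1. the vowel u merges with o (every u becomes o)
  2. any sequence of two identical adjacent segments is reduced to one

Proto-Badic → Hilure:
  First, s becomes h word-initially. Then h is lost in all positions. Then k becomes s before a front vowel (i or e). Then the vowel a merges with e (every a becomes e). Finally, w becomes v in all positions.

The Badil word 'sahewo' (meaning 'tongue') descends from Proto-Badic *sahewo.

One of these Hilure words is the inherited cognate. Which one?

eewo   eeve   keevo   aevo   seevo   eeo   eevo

eevo

Hilure: *sahewo > hahewo > aewo > eewo > eevo  (by debuccalisation, h-loss, vowel merger, unconditioned shift)
Among the options, 'eevo' alone shows every Hilure change applied in order.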